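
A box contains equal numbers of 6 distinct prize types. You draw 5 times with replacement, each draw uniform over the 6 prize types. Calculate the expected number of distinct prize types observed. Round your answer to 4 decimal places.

Let Xⱼ=1 if type j appears at least once. P(Xⱼ=1) = 1 − ((6−1)/6)^5 = 4651/7776.
E[#distinct] = 6·4651/7776 = 4651/1296.
≈ 3.5887

3.5887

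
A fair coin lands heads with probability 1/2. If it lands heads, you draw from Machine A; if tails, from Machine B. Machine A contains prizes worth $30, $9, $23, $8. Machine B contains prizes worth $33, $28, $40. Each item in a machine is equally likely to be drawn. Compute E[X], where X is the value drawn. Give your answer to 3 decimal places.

E[X | Machine A] = (30 + 9 + 23 + 8)/4 = 35/2
E[X | Machine B] = (33 + 28 + 40)/3 = 101/3
E[X] = (1/2)·35/2 + (1/2)·101/3 = 307/12 ≈ 25.583

$25.583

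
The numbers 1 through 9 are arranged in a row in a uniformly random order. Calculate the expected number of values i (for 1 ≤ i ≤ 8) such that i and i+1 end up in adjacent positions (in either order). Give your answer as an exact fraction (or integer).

For each i ∈ {1,…,8}, let Xᵢ = 1 if i and i+1 are adjacent. P(Xᵢ=1) = 2·(9−1)!/9! = 2/9.
By linearity, E[ΣXᵢ] = (8)·(2/9) = 16/9.

16/9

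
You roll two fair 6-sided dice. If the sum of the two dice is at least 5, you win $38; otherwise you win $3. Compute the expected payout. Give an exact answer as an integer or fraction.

E[payout] = (1/6)·3 + (5/6)·38 = 193/6

193/6 dollars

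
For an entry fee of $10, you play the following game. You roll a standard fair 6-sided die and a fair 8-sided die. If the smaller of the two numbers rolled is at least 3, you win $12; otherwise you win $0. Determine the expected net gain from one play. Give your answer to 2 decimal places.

-$4.00

E[payout] = (1/2)·0 + (1/2)·12 = 6
Expected profit = 6 − 10 = -4 ≈ -$4.00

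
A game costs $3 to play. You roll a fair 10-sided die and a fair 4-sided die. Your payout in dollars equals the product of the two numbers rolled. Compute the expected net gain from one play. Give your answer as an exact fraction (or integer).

43/4 dollars

Distribution of the product of the two numbers rolled: 1 w.p. 1/40, 2 w.p. 1/20, 3 w.p. 1/20, 4 w.p. 3/40, 5 w.p. 1/40, 6 w.p. 3/40, …
E[payout] = (1/40)·1 + (1/20)·2 + (1/20)·3 + (3/40)·4 + (1/40)·5 + (3/40)·6 + (1/40)·7 + (3/40)·8 + (1/20)·9 + (1/20)·10 + (3/40)·12 + (1/40)·14 + (1/40)·15 + (1/20)·16 + (1/20)·18 + (1/20)·20 + (1/40)·21 + (1/20)·24 + (1/40)·27 + (1/40)·28 + (1/40)·30 + (1/40)·32 + (1/40)·36 + (1/40)·40 = 55/4
Expected profit = 55/4 − 3 = 43/4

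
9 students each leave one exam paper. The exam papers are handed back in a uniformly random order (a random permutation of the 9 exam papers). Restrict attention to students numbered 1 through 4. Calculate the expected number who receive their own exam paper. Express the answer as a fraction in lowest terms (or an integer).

4/9

Let Xᵢ = 1 if person i gets their own exam paper. For each i, P(Xᵢ=1) = 1/9.
By linearity of expectation, E[X₁+…+X_4] = 4·(1/9) = 4/9.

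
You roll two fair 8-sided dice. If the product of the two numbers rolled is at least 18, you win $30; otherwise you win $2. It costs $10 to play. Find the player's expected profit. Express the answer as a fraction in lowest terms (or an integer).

E[payout] = (17/32)·2 + (15/32)·30 = 121/8
Expected profit = 121/8 − 10 = 41/8

41/8 dollars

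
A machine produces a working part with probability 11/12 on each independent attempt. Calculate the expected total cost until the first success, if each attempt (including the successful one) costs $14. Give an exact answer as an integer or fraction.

E[#attempts] = 1/p = 12/11; E[cost] = 14·12/11 = 168/11.

168/11 dollars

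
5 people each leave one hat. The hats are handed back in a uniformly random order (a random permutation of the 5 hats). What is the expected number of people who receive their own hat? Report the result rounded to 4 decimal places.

1.0000

Let Xᵢ = 1 if person i gets their own hat. For each i, P(Xᵢ=1) = 1/5.
By linearity of expectation, E[X₁+…+X_5] = 5·(1/5) = 1.
≈ 1.0000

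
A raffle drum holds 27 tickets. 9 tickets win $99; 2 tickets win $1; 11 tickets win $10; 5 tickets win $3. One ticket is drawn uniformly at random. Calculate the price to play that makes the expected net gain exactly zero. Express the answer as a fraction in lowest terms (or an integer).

E[payout] = (9/27)·99 + (2/27)·1 + (11/27)·10 + (5/27)·3 = 1018/27
Fair fee = E[payout] = 1018/27

1018/27 dollars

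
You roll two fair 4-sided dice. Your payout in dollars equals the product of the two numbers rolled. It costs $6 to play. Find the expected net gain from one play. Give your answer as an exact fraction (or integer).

1/4 dollars

Distribution of the product of the two numbers rolled: 1 w.p. 1/16, 2 w.p. 1/8, 3 w.p. 1/8, 4 w.p. 3/16, 6 w.p. 1/8, 8 w.p. 1/8, …
E[payout] = (1/16)·1 + (1/8)·2 + (1/8)·3 + (3/16)·4 + (1/8)·6 + (1/8)·8 + (1/16)·9 + (1/8)·12 + (1/16)·16 = 25/4
Expected profit = 25/4 − 6 = 1/4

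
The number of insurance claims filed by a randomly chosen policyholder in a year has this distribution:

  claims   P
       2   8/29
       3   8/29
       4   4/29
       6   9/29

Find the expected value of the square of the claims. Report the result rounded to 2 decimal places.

16.97

E[X²] = (8/29)·4 + (8/29)·9 + (4/29)·16 + (9/29)·36
     = 492/29 ≈ 16.97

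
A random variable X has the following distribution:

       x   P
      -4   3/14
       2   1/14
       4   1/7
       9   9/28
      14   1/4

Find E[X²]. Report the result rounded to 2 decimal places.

81.04

E[X²] = (3/14)·16 + (1/14)·4 + (1/7)·16 + (9/28)·81 + (1/4)·196
     = 2269/28 ≈ 81.04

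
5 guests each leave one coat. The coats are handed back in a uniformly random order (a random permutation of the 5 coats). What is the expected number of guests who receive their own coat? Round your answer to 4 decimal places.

Let Xᵢ = 1 if person i gets their own coat. For each i, P(Xᵢ=1) = 1/5.
By linearity of expectation, E[X₁+…+X_5] = 5·(1/5) = 1.
≈ 1.0000

1.0000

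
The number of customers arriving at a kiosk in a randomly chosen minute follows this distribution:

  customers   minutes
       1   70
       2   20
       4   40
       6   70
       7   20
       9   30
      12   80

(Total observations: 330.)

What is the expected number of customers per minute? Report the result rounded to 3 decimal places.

6.242

Total = 330, so P(customers=1) = 70/330, etc.
E[X] = (7/33)·1 + (2/33)·2 + (4/33)·4 + (7/33)·6 + (2/33)·7 + (1/11)·9 + (8/33)·12
     = 206/33 ≈ 6.242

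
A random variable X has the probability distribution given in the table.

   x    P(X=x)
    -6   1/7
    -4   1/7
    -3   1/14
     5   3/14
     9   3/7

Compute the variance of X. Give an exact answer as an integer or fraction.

E[X] = (1/7)·(-6) + (1/7)·(-4) + (1/14)·(-3) + (3/14)·5 + (3/7)·9 = 23/7
E[X²] = (1/7)·36 + (1/7)·16 + (1/14)·9 + (3/14)·25 + (3/7)·81 = 337/7
Var(X) = 337/7 − (23/7)² = 1830/49

1830/49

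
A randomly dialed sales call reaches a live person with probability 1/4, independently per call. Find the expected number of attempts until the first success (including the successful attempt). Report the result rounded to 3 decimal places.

For a geometric distribution, E[trials] = 1/p = 1/(1/4) = 4.
≈ 4.000

4.000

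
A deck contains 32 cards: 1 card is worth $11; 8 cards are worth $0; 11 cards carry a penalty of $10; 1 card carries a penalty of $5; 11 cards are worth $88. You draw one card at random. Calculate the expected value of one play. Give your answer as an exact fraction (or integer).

E[payout] = (1/32)·11 + (8/32)·0 + (11/32)·(-10) + (1/32)·(-5) + (11/32)·88 = 27

$27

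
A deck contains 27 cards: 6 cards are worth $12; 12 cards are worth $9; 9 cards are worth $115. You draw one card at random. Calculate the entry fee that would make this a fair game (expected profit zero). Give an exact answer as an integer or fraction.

$45

E[payout] = (6/27)·12 + (12/27)·9 + (9/27)·115 = 45
Fair fee = E[payout] = 45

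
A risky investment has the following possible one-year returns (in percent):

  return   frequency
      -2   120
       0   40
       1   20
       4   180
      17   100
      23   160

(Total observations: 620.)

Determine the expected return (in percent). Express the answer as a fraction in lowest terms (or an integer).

Total = 620, so P(return=-2) = 120/620, etc.
E[X] = (6/31)·(-2) + (2/31)·0 + (1/31)·1 + (9/31)·4 + (5/31)·17 + (8/31)·23
     = 294/31

294/31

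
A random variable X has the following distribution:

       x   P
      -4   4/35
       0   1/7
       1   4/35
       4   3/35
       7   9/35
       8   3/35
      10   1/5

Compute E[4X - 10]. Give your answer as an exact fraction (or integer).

278/35

E[4x-10] = (4/35)·(-26) + (1/7)·(-10) + (4/35)·(-6) + (3/35)·6 + (9/35)·18 + (3/35)·22 + (1/5)·30
     = 278/35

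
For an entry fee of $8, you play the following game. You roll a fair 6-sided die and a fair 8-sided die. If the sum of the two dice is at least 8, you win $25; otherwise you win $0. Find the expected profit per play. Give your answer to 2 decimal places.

E[payout] = (7/16)·0 + (9/16)·25 = 225/16
Expected profit = 225/16 − 8 = 97/16 ≈ $6.06

$6.06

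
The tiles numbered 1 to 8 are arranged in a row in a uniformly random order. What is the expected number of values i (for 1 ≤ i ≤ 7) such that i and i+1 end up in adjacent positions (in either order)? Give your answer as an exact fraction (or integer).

7/4

For each i ∈ {1,…,7}, let Xᵢ = 1 if i and i+1 are adjacent. P(Xᵢ=1) = 2·(8−1)!/8! = 2/8.
By linearity, E[ΣXᵢ] = (7)·(2/8) = 7/4.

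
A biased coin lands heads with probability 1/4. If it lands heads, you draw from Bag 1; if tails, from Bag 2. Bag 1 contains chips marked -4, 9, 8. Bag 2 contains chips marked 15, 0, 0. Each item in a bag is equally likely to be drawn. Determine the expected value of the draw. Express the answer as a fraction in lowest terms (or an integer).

E[X | Bag 1] = (-4 + 9 + 8)/3 = 13/3
E[X | Bag 2] = (15 + 0 + 0)/3 = 5
E[X] = (1/4)·13/3 + (3/4)·5 = 29/6

29/6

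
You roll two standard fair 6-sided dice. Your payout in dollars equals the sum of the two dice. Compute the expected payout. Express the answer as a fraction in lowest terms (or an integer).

Distribution of the sum of the two dice: 2 w.p. 1/36, 3 w.p. 1/18, 4 w.p. 1/12, 5 w.p. 1/9, 6 w.p. 5/36, 7 w.p. 1/6, …
E[payout] = (1/36)·2 + (1/18)·3 + (1/12)·4 + (1/9)·5 + (5/36)·6 + (1/6)·7 + (5/36)·8 + (1/9)·9 + (1/12)·10 + (1/18)·11 + (1/36)·12 = 7

$7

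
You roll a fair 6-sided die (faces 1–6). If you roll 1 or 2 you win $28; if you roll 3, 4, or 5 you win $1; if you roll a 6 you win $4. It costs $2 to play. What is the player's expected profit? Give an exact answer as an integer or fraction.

17/2 dollars

E[payout] = (1/2)·1 + (1/6)·4 + (1/3)·28 = 21/2
Expected profit = 21/2 − 2 = 17/2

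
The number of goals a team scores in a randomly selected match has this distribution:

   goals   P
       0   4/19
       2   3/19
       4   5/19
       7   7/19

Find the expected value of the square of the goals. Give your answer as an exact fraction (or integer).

435/19

E[X²] = (4/19)·0 + (3/19)·4 + (5/19)·16 + (7/19)·49
     = 435/19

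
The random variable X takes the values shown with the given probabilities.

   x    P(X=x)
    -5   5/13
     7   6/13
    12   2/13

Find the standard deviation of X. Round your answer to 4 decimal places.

6.6662

E[X] = 41/13, E[X²] = 707/13
Var(X) = E[X²] − (E[X])² = 707/13 − 1681/169 = 7510/169
SD(X) = √(7510/169) ≈ 6.6662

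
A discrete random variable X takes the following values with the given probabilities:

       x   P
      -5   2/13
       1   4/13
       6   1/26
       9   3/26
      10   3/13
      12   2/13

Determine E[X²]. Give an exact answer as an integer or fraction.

1563/26

E[X²] = (2/13)·25 + (4/13)·1 + (1/26)·36 + (3/26)·81 + (3/13)·100 + (2/13)·144
     = 1563/26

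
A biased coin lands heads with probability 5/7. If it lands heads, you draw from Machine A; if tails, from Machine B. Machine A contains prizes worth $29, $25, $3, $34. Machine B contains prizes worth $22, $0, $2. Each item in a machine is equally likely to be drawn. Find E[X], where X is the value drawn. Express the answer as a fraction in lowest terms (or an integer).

519/28 dollars

E[X | Machine A] = (29 + 25 + 3 + 34)/4 = 91/4
E[X | Machine B] = (22 + 0 + 2)/3 = 8
E[X] = (5/7)·91/4 + (2/7)·8 = 519/28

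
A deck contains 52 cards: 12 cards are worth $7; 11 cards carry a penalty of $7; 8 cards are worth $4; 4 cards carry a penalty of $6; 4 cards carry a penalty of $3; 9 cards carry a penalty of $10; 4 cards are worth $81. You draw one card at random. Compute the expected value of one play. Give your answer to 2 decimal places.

E[payout] = (12/52)·7 + (11/52)·(-7) + (8/52)·4 + (4/52)·(-6) + (4/52)·(-3) + (9/52)·(-10) + (4/52)·81 = 237/52
≈ $4.56

$4.56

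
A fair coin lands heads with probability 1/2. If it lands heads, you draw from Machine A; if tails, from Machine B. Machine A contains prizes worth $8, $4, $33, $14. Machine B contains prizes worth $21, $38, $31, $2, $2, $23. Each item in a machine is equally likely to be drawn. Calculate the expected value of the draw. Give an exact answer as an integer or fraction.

137/8 dollars

E[X | Machine A] = (8 + 4 + 33 + 14)/4 = 59/4
E[X | Machine B] = (21 + 38 + 31 + 2 + 2 + 23)/6 = 39/2
E[X] = (1/2)·59/4 + (1/2)·39/2 = 137/8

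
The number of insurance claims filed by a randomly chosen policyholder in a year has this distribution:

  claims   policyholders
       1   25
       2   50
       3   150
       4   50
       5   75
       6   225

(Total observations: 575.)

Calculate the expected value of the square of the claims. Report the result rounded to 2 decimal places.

Total = 575, so P(claims=1) = 25/575, etc.
E[X²] = (1/23)·1 + (2/23)·4 + (6/23)·9 + (2/23)·16 + (3/23)·25 + (9/23)·36
     = 494/23 ≈ 21.48

21.48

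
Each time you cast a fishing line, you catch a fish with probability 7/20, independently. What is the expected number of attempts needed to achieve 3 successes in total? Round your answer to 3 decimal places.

By linearity (sum of 3 independent geometric waits), E[trials] = 3/p = 3/(7/20) = 60/7.
≈ 8.571

8.571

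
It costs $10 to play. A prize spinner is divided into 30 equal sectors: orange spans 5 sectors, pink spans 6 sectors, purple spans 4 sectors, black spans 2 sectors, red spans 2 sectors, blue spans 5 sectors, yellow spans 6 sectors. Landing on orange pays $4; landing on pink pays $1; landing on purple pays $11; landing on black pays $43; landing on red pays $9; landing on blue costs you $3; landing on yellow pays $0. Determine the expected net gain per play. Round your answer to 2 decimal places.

-$4.70

E[payout] = (5/30)·4 + (6/30)·1 + (4/30)·11 + (2/30)·43 + (2/30)·9 + (5/30)·(-3) + (6/30)·0 = 53/10
Expected profit = 53/10 − 10 = -47/10 ≈ -$4.70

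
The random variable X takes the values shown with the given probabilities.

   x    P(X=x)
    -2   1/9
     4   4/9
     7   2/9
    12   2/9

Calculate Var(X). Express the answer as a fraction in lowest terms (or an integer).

E[X] = (1/9)·(-2) + (4/9)·4 + (2/9)·7 + (2/9)·12 = 52/9
E[X²] = (1/9)·4 + (4/9)·16 + (2/9)·49 + (2/9)·144 = 454/9
Var(X) = 454/9 − (52/9)² = 1382/81

1382/81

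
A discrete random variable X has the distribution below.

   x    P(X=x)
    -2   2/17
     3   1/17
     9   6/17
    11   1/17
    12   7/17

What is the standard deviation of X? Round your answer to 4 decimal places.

4.4953

E[X] = 148/17, E[X²] = 96
Var(X) = E[X²] − (E[X])² = 96 − 21904/289 = 5840/289
SD(X) = √(5840/289) ≈ 4.4953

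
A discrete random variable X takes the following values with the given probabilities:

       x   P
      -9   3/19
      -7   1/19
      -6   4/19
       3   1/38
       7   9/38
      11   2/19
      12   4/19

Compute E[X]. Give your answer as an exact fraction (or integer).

E[X] = (3/19)·(-9) + (1/19)·(-7) + (4/19)·(-6) + (1/38)·3 + (9/38)·7 + (2/19)·11 + (4/19)·12
     = 45/19

45/19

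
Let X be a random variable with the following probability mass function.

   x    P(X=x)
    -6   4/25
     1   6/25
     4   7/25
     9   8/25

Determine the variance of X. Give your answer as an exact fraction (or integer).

16026/625

E[X] = (4/25)·(-6) + (6/25)·1 + (7/25)·4 + (8/25)·9 = 82/25
E[X²] = (4/25)·36 + (6/25)·1 + (7/25)·16 + (8/25)·81 = 182/5
Var(X) = 182/5 − (82/25)² = 16026/625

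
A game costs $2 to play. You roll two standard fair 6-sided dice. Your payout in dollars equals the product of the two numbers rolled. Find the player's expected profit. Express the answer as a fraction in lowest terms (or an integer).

41/4 dollars

Distribution of the product of the two numbers rolled: 1 w.p. 1/36, 2 w.p. 1/18, 3 w.p. 1/18, 4 w.p. 1/12, 5 w.p. 1/18, 6 w.p. 1/9, …
E[payout] = (1/36)·1 + (1/18)·2 + (1/18)·3 + (1/12)·4 + (1/18)·5 + (1/9)·6 + (1/18)·8 + (1/36)·9 + (1/18)·10 + (1/9)·12 + (1/18)·15 + (1/36)·16 + (1/18)·18 + (1/18)·20 + (1/18)·24 + (1/36)·25 + (1/18)·30 + (1/36)·36 = 49/4
Expected profit = 49/4 − 2 = 41/4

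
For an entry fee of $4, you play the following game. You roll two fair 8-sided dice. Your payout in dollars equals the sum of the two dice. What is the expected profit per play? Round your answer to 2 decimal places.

Distribution of the sum of the two dice: 2 w.p. 1/64, 3 w.p. 1/32, 4 w.p. 3/64, 5 w.p. 1/16, 6 w.p. 5/64, 7 w.p. 3/32, …
E[payout] = (1/64)·2 + (1/32)·3 + (3/64)·4 + (1/16)·5 + (5/64)·6 + (3/32)·7 + (7/64)·8 + (1/8)·9 + (7/64)·10 + (3/32)·11 + (5/64)·12 + (1/16)·13 + (3/64)·14 + (1/32)·15 + (1/64)·16 = 9
Expected profit = 9 − 4 = 5 ≈ $5.00

$5.00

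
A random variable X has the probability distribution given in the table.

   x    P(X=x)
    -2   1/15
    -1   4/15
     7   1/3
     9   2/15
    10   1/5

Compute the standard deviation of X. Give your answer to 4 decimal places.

E[X] = 77/15, E[X²] = 143/3
Var(X) = E[X²] − (E[X])² = 143/3 − 5929/225 = 4796/225
SD(X) = √(4796/225) ≈ 4.6169

4.6169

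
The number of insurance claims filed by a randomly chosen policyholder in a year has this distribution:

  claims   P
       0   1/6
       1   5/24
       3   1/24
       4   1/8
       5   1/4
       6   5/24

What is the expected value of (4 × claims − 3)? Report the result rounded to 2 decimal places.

E[4x-3] = (1/6)·(-3) + (5/24)·1 + (1/24)·9 + (1/8)·13 + (1/4)·17 + (5/24)·21
     = 31/3 ≈ 10.33

10.33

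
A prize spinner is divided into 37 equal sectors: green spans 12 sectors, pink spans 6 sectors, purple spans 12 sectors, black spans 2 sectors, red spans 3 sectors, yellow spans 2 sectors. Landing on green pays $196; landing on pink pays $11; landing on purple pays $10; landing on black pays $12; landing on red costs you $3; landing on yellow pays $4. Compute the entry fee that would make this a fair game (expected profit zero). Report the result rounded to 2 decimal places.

E[payout] = (12/37)·196 + (6/37)·11 + (12/37)·10 + (2/37)·12 + (3/37)·(-3) + (2/37)·4 = 2561/37
Fair fee = E[payout] = 2561/37 ≈ $69.22

$69.22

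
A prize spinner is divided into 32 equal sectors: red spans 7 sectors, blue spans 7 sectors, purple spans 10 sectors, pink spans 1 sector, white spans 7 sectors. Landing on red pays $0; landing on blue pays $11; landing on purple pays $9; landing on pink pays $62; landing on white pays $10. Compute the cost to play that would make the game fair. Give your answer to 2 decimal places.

E[payout] = (7/32)·0 + (7/32)·11 + (10/32)·9 + (1/32)·62 + (7/32)·10 = 299/32
Fair fee = E[payout] = 299/32 ≈ $9.34

$9.34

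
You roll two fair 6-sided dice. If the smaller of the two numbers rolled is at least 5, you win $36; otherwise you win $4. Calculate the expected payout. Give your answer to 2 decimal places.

E[payout] = (8/9)·4 + (1/9)·36 = 68/9
≈ $7.56

$7.56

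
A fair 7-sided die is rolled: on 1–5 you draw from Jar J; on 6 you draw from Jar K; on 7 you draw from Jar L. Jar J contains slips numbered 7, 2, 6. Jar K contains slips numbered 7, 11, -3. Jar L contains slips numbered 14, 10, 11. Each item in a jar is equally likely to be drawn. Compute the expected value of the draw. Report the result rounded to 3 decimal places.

E[X | Jar J] = (7 + 2 + 6)/3 = 5
E[X | Jar K] = (7 + 11 − 3)/3 = 5
E[X | Jar L] = (14 + 10 + 11)/3 = 35/3
E[X] = (5/7)·5 + (1/7)·5 + (1/7)·35/3 = 125/21 ≈ 5.952

5.952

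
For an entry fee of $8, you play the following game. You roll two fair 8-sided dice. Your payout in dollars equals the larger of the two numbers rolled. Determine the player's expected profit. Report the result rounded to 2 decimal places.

-$2.19

Distribution of the larger of the two numbers rolled: 1 w.p. 1/64, 2 w.p. 3/64, 3 w.p. 5/64, 4 w.p. 7/64, 5 w.p. 9/64, 6 w.p. 11/64, …
E[payout] = (1/64)·1 + (3/64)·2 + (5/64)·3 + (7/64)·4 + (9/64)·5 + (11/64)·6 + (13/64)·7 + (15/64)·8 = 93/16
Expected profit = 93/16 − 8 = -35/16 ≈ -$2.19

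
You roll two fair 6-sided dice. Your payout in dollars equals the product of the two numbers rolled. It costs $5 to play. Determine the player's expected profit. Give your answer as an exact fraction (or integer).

Distribution of the product of the two numbers rolled: 1 w.p. 1/36, 2 w.p. 1/18, 3 w.p. 1/18, 4 w.p. 1/12, 5 w.p. 1/18, 6 w.p. 1/9, …
E[payout] = (1/36)·1 + (1/18)·2 + (1/18)·3 + (1/12)·4 + (1/18)·5 + (1/9)·6 + (1/18)·8 + (1/36)·9 + (1/18)·10 + (1/9)·12 + (1/18)·15 + (1/36)·16 + (1/18)·18 + (1/18)·20 + (1/18)·24 + (1/36)·25 + (1/18)·30 + (1/36)·36 = 49/4
Expected profit = 49/4 − 5 = 29/4

29/4 dollars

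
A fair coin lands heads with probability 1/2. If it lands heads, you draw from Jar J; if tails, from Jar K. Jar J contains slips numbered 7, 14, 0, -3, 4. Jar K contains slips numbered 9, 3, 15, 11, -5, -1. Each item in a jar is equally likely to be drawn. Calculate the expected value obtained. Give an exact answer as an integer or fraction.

E[X | Jar J] = (7 + 14 + 0 − 3 + 4)/5 = 22/5
E[X | Jar K] = (9 + 3 + 15 + 11 − 5 − 1)/6 = 16/3
E[X] = (1/2)·22/5 + (1/2)·16/3 = 73/15

73/15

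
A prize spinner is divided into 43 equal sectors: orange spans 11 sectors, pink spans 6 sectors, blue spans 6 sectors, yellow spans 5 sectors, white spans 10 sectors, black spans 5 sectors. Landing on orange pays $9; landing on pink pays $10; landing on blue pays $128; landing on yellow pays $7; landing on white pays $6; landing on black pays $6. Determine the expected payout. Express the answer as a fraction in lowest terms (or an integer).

1052/43 dollars

E[payout] = (11/43)·9 + (6/43)·10 + (6/43)·128 + (5/43)·7 + (10/43)·6 + (5/43)·6 = 1052/43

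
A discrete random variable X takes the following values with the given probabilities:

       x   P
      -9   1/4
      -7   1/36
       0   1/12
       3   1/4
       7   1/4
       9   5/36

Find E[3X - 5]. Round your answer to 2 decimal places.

-1.08

E[3x-5] = (1/4)·(-32) + (1/36)·(-26) + (1/12)·(-5) + (1/4)·4 + (1/4)·16 + (5/36)·22
     = -13/12 ≈ -1.08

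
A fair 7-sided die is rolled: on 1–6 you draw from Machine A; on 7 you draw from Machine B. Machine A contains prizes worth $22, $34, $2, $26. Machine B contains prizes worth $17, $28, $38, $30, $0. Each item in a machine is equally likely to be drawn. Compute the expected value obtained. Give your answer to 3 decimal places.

E[X | Machine A] = (22 + 34 + 2 + 26)/4 = 21
E[X | Machine B] = (17 + 28 + 38 + 30 + 0)/5 = 113/5
E[X] = (6/7)·21 + (1/7)·113/5 = 743/35 ≈ 21.229

$21.229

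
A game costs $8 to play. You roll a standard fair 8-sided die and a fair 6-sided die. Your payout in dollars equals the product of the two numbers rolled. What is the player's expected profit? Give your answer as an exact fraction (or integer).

31/4 dollars

Distribution of the product of the two numbers rolled: 1 w.p. 1/48, 2 w.p. 1/24, 3 w.p. 1/24, 4 w.p. 1/16, 5 w.p. 1/24, 6 w.p. 1/12, …
E[payout] = (1/48)·1 + (1/24)·2 + (1/24)·3 + (1/16)·4 + (1/24)·5 + (1/12)·6 + (1/48)·7 + (1/16)·8 + (1/48)·9 + (1/24)·10 + (1/12)·12 + (1/48)·14 + (1/24)·15 + (1/24)·16 + (1/24)·18 + (1/24)·20 + (1/48)·21 + (1/16)·24 + (1/48)·25 + (1/48)·28 + (1/24)·30 + (1/48)·32 + (1/48)·35 + (1/48)·36 + (1/48)·40 + (1/48)·42 + (1/48)·48 = 63/4
Expected profit = 63/4 − 8 = 31/4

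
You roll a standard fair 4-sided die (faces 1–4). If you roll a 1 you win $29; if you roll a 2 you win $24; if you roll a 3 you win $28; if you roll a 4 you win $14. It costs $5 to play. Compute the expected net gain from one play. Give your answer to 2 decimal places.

$18.75

E[payout] = (1/4)·14 + (1/4)·24 + (1/4)·28 + (1/4)·29 = 95/4
Expected profit = 95/4 − 5 = 75/4 ≈ $18.75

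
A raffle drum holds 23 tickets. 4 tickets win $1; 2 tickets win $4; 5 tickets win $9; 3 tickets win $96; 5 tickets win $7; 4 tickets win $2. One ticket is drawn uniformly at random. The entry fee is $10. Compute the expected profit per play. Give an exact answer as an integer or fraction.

E[payout] = (4/23)·1 + (2/23)·4 + (5/23)·9 + (3/23)·96 + (5/23)·7 + (4/23)·2 = 388/23
Expected profit = 388/23 − 10 = 158/23

158/23 dollars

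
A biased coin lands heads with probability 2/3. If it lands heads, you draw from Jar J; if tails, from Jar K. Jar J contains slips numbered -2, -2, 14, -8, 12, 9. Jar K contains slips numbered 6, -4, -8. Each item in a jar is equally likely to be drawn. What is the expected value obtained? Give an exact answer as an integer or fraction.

E[X | Jar J] = (-2 − 2 + 14 − 8 + 12 + 9)/6 = 23/6
E[X | Jar K] = (6 − 4 − 8)/3 = -2
E[X] = (2/3)·23/6 + (1/3)·(-2) = 17/9

17/9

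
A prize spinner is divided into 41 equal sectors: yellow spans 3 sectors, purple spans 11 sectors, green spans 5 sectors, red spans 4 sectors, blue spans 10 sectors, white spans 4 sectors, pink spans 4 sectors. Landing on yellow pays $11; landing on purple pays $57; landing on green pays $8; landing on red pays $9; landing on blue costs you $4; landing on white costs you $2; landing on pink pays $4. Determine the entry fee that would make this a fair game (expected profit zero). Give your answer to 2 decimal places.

E[payout] = (3/41)·11 + (11/41)·57 + (5/41)·8 + (4/41)·9 + (10/41)·(-4) + (4/41)·(-2) + (4/41)·4 = 704/41
Fair fee = E[payout] = 704/41 ≈ $17.17

$17.17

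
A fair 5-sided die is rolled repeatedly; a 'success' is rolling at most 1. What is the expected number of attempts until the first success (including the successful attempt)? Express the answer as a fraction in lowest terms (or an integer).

For a geometric distribution, E[trials] = 1/p = 1/(1/5) = 5.

5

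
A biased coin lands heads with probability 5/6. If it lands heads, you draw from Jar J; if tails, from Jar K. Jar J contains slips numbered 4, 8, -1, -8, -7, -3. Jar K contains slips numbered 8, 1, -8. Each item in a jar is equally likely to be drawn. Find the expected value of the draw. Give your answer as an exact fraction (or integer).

-11/12

E[X | Jar J] = (4 + 8 − 1 − 8 − 7 − 3)/6 = -7/6
E[X | Jar K] = (8 + 1 − 8)/3 = 1/3
E[X] = (5/6)·(-7/6) + (1/6)·1/3 = -11/12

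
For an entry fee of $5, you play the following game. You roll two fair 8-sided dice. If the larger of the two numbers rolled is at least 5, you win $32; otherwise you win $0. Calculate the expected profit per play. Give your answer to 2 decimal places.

$19.00

E[payout] = (1/4)·0 + (3/4)·32 = 24
Expected profit = 24 − 5 = 19 ≈ $19.00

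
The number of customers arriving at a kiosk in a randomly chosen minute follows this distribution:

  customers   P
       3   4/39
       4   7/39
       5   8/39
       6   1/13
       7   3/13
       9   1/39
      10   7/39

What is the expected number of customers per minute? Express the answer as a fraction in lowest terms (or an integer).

80/13

E[X] = (4/39)·3 + (7/39)·4 + (8/39)·5 + (1/13)·6 + (3/13)·7 + (1/39)·9 + (7/39)·10
     = 80/13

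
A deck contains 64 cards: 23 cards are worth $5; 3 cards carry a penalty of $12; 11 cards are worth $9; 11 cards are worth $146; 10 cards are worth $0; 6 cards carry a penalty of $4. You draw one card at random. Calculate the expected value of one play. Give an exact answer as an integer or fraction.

55/2 dollars

E[payout] = (23/64)·5 + (3/64)·(-12) + (11/64)·9 + (11/64)·146 + (10/64)·0 + (6/64)·(-4) = 55/2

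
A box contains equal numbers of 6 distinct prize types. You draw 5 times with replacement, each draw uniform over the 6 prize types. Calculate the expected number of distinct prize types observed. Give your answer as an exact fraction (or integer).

4651/1296

Let Xⱼ=1 if type j appears at least once. P(Xⱼ=1) = 1 − ((6−1)/6)^5 = 4651/7776.
E[#distinct] = 6·4651/7776 = 4651/1296.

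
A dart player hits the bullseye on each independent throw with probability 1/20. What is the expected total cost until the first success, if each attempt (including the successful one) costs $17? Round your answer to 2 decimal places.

E[#attempts] = 1/p = 20; E[cost] = 17·20 = 340.
≈ 340.00

$340.00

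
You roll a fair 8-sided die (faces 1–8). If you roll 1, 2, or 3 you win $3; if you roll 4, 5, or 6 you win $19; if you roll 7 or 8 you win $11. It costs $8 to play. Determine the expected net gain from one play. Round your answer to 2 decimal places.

$3.00

E[payout] = (3/8)·3 + (1/4)·11 + (3/8)·19 = 11
Expected profit = 11 − 8 = 3 ≈ $3.00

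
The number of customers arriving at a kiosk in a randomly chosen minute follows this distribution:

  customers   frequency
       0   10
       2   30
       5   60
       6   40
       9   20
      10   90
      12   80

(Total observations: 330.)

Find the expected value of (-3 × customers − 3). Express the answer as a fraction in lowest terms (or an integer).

Total = 330, so P(customers=0) = 10/330, etc.
E[-3x-3] = (1/33)·(-3) + (1/11)·(-9) + (2/11)·(-18) + (4/33)·(-21) + (2/33)·(-30) + (3/11)·(-33) + (8/33)·(-39)
     = -27

-27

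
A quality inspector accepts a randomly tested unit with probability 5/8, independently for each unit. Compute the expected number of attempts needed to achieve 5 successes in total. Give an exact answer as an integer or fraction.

8

By linearity (sum of 5 independent geometric waits), E[trials] = 5/p = 5/(5/8) = 8.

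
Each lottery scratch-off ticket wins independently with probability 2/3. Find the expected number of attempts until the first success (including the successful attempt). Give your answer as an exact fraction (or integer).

3/2

For a geometric distribution, E[trials] = 1/p = 1/(2/3) = 3/2.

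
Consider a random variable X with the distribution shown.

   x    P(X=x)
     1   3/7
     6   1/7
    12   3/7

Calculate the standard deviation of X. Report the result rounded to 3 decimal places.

5.095

E[X] = 45/7, E[X²] = 471/7
Var(X) = E[X²] − (E[X])² = 471/7 − 2025/49 = 1272/49
SD(X) = √(1272/49) ≈ 5.095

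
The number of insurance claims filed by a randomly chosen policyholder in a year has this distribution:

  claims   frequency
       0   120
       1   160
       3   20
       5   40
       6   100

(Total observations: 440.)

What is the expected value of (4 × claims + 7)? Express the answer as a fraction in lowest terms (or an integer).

179/11

Total = 440, so P(claims=0) = 120/440, etc.
E[4x+7] = (3/11)·7 + (4/11)·11 + (1/22)·19 + (1/11)·27 + (5/22)·31
     = 179/11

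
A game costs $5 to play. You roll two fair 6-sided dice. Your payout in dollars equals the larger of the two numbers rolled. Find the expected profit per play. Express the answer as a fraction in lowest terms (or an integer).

Distribution of the larger of the two numbers rolled: 1 w.p. 1/36, 2 w.p. 1/12, 3 w.p. 5/36, 4 w.p. 7/36, 5 w.p. 1/4, 6 w.p. 11/36
E[payout] = (1/36)·1 + (1/12)·2 + (5/36)·3 + (7/36)·4 + (1/4)·5 + (11/36)·6 = 161/36
Expected profit = 161/36 − 5 = -19/36

-19/36 dollars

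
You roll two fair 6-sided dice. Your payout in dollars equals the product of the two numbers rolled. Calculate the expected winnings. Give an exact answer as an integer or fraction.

49/4 dollars

Distribution of the product of the two numbers rolled: 1 w.p. 1/36, 2 w.p. 1/18, 3 w.p. 1/18, 4 w.p. 1/12, 5 w.p. 1/18, 6 w.p. 1/9, …
E[payout] = (1/36)·1 + (1/18)·2 + (1/18)·3 + (1/12)·4 + (1/18)·5 + (1/9)·6 + (1/18)·8 + (1/36)·9 + (1/18)·10 + (1/9)·12 + (1/18)·15 + (1/36)·16 + (1/18)·18 + (1/18)·20 + (1/18)·24 + (1/36)·25 + (1/18)·30 + (1/36)·36 = 49/4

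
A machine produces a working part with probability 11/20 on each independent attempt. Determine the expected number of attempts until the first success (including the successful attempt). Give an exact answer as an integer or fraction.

20/11

For a geometric distribution, E[trials] = 1/p = 1/(11/20) = 20/11.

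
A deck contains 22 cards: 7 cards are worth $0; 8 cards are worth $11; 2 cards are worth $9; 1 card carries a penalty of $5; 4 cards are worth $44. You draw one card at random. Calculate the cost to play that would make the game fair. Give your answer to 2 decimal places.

$12.59

E[payout] = (7/22)·0 + (8/22)·11 + (2/22)·9 + (1/22)·(-5) + (4/22)·44 = 277/22
Fair fee = E[payout] = 277/22 ≈ $12.59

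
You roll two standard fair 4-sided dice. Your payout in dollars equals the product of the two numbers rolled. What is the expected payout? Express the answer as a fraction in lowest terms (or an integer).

Distribution of the product of the two numbers rolled: 1 w.p. 1/16, 2 w.p. 1/8, 3 w.p. 1/8, 4 w.p. 3/16, 6 w.p. 1/8, 8 w.p. 1/8, …
E[payout] = (1/16)·1 + (1/8)·2 + (1/8)·3 + (3/16)·4 + (1/8)·6 + (1/8)·8 + (1/16)·9 + (1/8)·12 + (1/16)·16 = 25/4

25/4 dollars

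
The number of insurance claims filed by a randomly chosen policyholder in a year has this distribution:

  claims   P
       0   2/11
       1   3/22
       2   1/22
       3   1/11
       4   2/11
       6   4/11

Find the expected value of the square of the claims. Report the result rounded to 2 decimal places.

17.14

E[X²] = (2/11)·0 + (3/22)·1 + (1/22)·4 + (1/11)·9 + (2/11)·16 + (4/11)·36
     = 377/22 ≈ 17.14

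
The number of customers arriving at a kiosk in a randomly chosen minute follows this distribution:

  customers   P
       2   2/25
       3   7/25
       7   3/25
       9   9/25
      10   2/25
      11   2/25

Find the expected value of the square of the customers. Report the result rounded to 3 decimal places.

55.560

E[X²] = (2/25)·4 + (7/25)·9 + (3/25)·49 + (9/25)·81 + (2/25)·100 + (2/25)·121
     = 1389/25 ≈ 55.560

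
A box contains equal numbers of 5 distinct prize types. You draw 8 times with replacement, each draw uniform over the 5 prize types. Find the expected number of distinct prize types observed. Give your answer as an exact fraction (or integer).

Let Xⱼ=1 if type j appears at least once. P(Xⱼ=1) = 1 − ((5−1)/5)^8 = 325089/390625.
E[#distinct] = 5·325089/390625 = 325089/78125.

325089/78125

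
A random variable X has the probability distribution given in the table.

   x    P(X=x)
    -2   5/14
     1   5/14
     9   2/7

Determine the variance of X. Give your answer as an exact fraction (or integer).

3925/196

E[X] = (5/14)·(-2) + (5/14)·1 + (2/7)·9 = 31/14
E[X²] = (5/14)·4 + (5/14)·1 + (2/7)·81 = 349/14
Var(X) = 349/14 − (31/14)² = 3925/196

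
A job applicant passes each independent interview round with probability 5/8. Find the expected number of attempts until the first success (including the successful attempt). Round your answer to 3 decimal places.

1.600

For a geometric distribution, E[trials] = 1/p = 1/(5/8) = 8/5.
≈ 1.600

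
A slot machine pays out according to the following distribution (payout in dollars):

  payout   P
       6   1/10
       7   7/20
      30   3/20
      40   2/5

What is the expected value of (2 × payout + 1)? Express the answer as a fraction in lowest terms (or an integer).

481/10

E[2x+1] = (1/10)·13 + (7/20)·15 + (3/20)·61 + (2/5)·81
     = 481/10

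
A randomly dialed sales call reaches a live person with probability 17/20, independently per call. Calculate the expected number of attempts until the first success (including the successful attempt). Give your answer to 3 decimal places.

1.176

For a geometric distribution, E[trials] = 1/p = 1/(17/20) = 20/17.
≈ 1.176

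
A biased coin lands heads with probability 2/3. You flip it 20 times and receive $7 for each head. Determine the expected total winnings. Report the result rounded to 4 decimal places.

$93.3333

E[#heads] = 20·2/3 = 40/3 (linearity over flips).
E[winnings] = 7·40/3 = 280/3.
≈ 93.3333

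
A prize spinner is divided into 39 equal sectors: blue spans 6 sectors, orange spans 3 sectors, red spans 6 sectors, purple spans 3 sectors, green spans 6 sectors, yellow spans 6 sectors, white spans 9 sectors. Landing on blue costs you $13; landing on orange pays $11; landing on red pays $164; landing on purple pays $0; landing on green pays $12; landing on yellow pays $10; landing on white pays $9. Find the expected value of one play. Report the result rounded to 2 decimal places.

$29.54

E[payout] = (6/39)·(-13) + (3/39)·11 + (6/39)·164 + (3/39)·0 + (6/39)·12 + (6/39)·10 + (9/39)·9 = 384/13
≈ $29.54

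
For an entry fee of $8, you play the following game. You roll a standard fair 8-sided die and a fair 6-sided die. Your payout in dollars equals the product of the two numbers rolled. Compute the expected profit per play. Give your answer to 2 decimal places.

Distribution of the product of the two numbers rolled: 1 w.p. 1/48, 2 w.p. 1/24, 3 w.p. 1/24, 4 w.p. 1/16, 5 w.p. 1/24, 6 w.p. 1/12, …
E[payout] = (1/48)·1 + (1/24)·2 + (1/24)·3 + (1/16)·4 + (1/24)·5 + (1/12)·6 + (1/48)·7 + (1/16)·8 + (1/48)·9 + (1/24)·10 + (1/12)·12 + (1/48)·14 + (1/24)·15 + (1/24)·16 + (1/24)·18 + (1/24)·20 + (1/48)·21 + (1/16)·24 + (1/48)·25 + (1/48)·28 + (1/24)·30 + (1/48)·32 + (1/48)·35 + (1/48)·36 + (1/48)·40 + (1/48)·42 + (1/48)·48 = 63/4
Expected profit = 63/4 − 8 = 31/4 ≈ $7.75

$7.75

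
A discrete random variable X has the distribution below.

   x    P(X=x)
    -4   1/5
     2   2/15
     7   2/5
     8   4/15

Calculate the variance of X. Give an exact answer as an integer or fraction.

E[X] = (1/5)·(-4) + (2/15)·2 + (2/5)·7 + (4/15)·8 = 22/5
E[X²] = (1/5)·16 + (2/15)·4 + (2/5)·49 + (4/15)·64 = 202/5
Var(X) = 202/5 − (22/5)² = 526/25

526/25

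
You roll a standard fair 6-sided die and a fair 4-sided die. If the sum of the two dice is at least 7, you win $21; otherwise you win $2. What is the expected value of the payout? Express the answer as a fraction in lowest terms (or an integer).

E[payout] = (7/12)·2 + (5/12)·21 = 119/12

119/12 dollars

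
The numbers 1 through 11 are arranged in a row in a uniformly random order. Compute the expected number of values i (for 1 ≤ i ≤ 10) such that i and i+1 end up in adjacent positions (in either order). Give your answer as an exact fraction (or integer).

20/11

For each i ∈ {1,…,10}, let Xᵢ = 1 if i and i+1 are adjacent. P(Xᵢ=1) = 2·(11−1)!/11! = 2/11.
By linearity, E[ΣXᵢ] = (10)·(2/11) = 20/11.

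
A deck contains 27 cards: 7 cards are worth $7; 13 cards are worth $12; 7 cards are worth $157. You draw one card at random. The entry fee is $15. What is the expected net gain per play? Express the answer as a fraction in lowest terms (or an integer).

E[payout] = (7/27)·7 + (13/27)·12 + (7/27)·157 = 1304/27
Expected profit = 1304/27 − 15 = 899/27

899/27 dollars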